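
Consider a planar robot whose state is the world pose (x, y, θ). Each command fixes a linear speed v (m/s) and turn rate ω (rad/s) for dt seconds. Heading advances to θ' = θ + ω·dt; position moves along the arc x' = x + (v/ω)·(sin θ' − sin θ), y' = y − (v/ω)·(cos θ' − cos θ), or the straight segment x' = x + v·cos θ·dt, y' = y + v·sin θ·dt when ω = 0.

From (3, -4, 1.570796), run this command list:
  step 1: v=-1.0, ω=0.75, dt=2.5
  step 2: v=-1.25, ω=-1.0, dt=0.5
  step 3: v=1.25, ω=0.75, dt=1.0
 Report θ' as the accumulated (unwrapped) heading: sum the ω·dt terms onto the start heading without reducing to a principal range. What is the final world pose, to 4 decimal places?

step 1: θ'=3.4458 (R=-1.3333) → pose (4.7327, -5.2721, 3.4458)
step 2: θ'=2.9458 (R=1.2500) → pose (5.3503, -5.2386, 2.9458)
step 3: θ'=3.6958 (R=1.6667) → pose (4.1490, -5.4562, 3.6958)

(4.1490, -5.4562, 3.6958)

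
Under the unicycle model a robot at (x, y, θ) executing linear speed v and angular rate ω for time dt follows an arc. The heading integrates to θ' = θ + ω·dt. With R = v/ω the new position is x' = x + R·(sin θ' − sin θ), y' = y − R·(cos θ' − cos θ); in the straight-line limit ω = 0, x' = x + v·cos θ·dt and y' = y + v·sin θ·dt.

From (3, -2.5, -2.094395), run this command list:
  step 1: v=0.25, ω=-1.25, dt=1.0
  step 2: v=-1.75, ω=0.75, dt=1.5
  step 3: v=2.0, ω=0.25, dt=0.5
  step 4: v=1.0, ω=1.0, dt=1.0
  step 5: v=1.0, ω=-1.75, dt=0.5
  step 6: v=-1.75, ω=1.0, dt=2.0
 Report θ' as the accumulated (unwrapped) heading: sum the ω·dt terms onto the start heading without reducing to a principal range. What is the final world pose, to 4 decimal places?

step 1: θ'=-3.3444 (R=-0.2000) → pose (2.7865, -2.5959, -3.3444)
step 2: θ'=-2.2194 (R=-2.3333) → pose (5.1160, -1.7199, -2.2194)
step 3: θ'=-2.0944 (R=8.0000) → pose (4.5632, -2.5524, -2.0944)
step 4: θ'=-1.0944 (R=1.0000) → pose (4.5406, -3.5110, -1.0944)
step 5: θ'=-1.9694 (R=-0.5714) → pose (4.5594, -3.9949, -1.9694)
step 6: θ'=0.0306 (R=-1.7500) → pose (2.8931, -1.5665, 0.0306)

(2.8931, -1.5665, 0.0306)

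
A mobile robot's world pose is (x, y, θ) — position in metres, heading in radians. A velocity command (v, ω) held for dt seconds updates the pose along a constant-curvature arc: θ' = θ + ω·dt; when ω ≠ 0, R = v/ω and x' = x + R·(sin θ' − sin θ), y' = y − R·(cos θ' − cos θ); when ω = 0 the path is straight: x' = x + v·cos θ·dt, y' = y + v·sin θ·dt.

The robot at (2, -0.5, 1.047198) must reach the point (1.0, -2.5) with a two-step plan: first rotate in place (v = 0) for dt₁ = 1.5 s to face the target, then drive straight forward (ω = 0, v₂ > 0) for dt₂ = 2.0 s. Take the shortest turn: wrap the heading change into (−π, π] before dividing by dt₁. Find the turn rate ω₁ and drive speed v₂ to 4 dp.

heading to target = atan2(-2.5−-0.5, 1−2) = -2.0344
Δθ = wrap(-2.0344 − 1.0472) = -3.0816; ω₁ = Δθ/dt₁ = -2.0544
distance = √((1−2)² + (-2.5−-0.5)²) = 2.2361; v₂ = distance/dt₂ = 1.1180

ω₁ = -2.0544, v₂ = 1.1180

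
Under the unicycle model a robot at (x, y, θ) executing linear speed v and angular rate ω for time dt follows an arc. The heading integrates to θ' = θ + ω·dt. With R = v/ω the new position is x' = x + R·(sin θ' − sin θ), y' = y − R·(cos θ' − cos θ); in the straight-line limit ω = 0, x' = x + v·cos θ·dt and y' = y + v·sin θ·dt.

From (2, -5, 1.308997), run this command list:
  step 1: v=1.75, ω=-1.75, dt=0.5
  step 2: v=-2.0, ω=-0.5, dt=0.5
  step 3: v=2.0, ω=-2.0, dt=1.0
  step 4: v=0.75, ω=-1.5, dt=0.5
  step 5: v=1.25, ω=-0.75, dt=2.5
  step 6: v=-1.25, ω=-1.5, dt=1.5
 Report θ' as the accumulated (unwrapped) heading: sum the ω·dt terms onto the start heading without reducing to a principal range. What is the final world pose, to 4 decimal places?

(-1.1108, -6.2158, -6.6910)

step 1: θ'=0.4340 (R=-1.0000) → pose (2.5454, -4.3515, 0.4340)
step 2: θ'=0.1840 (R=4.0000) → pose (1.5953, -4.6548, 0.1840)
step 3: θ'=-1.8160 (R=-1.0000) → pose (2.7483, -5.8807, -1.8160)
step 4: θ'=-2.5660 (R=-0.5000) → pose (2.5354, -6.1788, -2.5660)
step 5: θ'=-4.4410 (R=-1.6667) → pose (0.0226, -5.2274, -4.4410)
step 6: θ'=-6.6910 (R=0.8333) → pose (-1.1108, -6.2158, -6.6910)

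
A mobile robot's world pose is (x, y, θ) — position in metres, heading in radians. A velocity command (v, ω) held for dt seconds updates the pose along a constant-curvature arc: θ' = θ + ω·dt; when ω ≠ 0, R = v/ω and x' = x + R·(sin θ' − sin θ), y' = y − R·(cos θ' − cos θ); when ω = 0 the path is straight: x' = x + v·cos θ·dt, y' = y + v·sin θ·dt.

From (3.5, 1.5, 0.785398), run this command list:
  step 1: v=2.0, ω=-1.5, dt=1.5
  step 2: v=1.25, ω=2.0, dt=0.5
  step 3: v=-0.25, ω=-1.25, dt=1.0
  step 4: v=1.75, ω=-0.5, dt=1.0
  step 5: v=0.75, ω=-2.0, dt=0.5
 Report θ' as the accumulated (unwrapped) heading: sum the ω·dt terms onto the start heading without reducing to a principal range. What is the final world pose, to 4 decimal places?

step 1: θ'=-1.4646 (R=-1.3333) → pose (5.7686, 0.6985, -1.4646)
step 2: θ'=-0.4646 (R=0.6250) → pose (6.1101, 0.2060, -0.4646)
step 3: θ'=-1.7146 (R=0.2000) → pose (6.0017, 0.4135, -1.7146)
step 4: θ'=-2.2146 (R=-3.5000) → pose (5.3372, -1.1858, -2.2146)
step 5: θ'=-3.2146 (R=-0.3750) → pose (5.0099, -1.3347, -3.2146)

(5.0099, -1.3347, -3.2146)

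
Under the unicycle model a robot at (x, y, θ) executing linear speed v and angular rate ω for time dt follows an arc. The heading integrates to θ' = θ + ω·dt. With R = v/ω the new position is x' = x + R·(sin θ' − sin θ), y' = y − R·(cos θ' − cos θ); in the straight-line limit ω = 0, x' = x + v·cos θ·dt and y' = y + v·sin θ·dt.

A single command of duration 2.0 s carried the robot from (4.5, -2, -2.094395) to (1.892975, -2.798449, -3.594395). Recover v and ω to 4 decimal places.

v = 1.5000, ω = -0.7500

Δθ = -3.594395 − -2.094395 = -1.500000
ω = Δθ/dt = -1.500000/2.0 = -0.7500
R = Δx/(sin θ' − sin θ) = -2.0000
v = R·ω = -2.0000·-0.7500 = 1.5000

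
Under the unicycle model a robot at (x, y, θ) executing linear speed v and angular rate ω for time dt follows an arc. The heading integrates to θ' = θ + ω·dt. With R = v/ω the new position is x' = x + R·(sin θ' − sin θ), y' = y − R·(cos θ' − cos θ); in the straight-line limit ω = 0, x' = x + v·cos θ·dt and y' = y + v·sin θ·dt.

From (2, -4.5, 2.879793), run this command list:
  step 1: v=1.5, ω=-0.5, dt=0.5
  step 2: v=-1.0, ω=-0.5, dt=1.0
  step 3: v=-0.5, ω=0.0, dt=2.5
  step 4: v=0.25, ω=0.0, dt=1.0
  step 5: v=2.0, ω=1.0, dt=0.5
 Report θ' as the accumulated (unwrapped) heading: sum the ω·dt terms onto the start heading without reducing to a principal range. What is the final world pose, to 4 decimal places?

(1.8376, -5.0656, 2.6298)

step 1: θ'=2.6298 (R=-3.0000) → pose (1.3072, -4.2178, 2.6298)
step 2: θ'=2.1298 (R=2.0000) → pose (2.0233, -4.9009, 2.1298)
step 3: θ'=2.1298 (straight) → pose (2.6862, -5.9606, 2.1298)
step 4: θ'=2.1298 (straight) → pose (2.5536, -5.7487, 2.1298)
step 5: θ'=2.6298 (R=2.0000) → pose (1.8376, -5.0656, 2.6298)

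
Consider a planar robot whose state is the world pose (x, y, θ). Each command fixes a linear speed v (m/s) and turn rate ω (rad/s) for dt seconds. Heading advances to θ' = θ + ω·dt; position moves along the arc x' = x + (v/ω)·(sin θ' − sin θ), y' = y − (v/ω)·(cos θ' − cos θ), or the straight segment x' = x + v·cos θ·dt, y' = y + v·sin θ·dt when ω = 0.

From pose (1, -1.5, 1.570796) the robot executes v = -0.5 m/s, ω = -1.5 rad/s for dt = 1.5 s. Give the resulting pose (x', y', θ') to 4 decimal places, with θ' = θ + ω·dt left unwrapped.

θ' = 1.5708 + -1.5·1.5 = -0.6792
R = v/ω = -0.5/-1.5 = 0.3333
x' = 1 + 0.3333·(sin -0.6792 − sin 1.5708) = 0.4573
y' = -1.5 − 0.3333·(cos -0.6792 − cos 1.5708) = -1.7594

(0.4573, -1.7594, -0.6792)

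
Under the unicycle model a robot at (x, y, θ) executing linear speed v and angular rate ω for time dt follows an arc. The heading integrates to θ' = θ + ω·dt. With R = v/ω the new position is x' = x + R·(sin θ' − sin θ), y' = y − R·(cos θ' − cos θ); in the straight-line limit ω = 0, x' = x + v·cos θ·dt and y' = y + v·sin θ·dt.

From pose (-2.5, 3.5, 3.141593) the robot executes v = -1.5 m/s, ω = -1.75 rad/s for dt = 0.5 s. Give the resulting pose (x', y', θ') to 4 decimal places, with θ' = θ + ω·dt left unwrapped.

θ' = 3.1416 + -1.75·0.5 = 2.2666
R = v/ω = -1.5/-1.75 = 0.8571
x' = -2.5 + 0.8571·(sin 2.2666 − sin 3.1416) = -1.8421
y' = 3.5 − 0.8571·(cos 2.2666 − cos 3.1416) = 3.1923

(-1.8421, 3.1923, 2.2666)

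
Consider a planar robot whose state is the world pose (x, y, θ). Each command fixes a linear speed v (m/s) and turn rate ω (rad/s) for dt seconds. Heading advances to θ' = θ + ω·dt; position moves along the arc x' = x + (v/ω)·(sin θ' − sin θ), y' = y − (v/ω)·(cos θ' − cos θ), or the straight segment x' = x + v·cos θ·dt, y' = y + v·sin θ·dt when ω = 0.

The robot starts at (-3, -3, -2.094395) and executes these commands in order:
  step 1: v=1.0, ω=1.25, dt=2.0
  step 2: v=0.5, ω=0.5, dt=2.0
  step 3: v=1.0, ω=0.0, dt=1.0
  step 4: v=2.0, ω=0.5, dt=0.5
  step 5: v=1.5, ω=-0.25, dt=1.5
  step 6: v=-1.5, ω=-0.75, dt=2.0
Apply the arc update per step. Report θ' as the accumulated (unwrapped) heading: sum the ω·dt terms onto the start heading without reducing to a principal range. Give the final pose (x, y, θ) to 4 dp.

step 1: θ'=0.4056 (R=0.8000) → pose (-1.9915, -4.1351, 0.4056)
step 2: θ'=1.4056 (R=1.0000) → pose (-1.3997, -3.3807, 1.4056)
step 3: θ'=1.4056 (straight) → pose (-1.2353, -2.3943, 1.4056)
step 4: θ'=1.6556 (R=4.0000) → pose (-1.1952, -1.3977, 1.6556)
step 5: θ'=1.2806 (R=-6.0000) → pose (-0.9659, 0.8274, 1.2806)
step 6: θ'=-0.2194 (R=2.0000) → pose (-3.3175, -0.5524, -0.2194)

(-3.3175, -0.5524, -0.2194)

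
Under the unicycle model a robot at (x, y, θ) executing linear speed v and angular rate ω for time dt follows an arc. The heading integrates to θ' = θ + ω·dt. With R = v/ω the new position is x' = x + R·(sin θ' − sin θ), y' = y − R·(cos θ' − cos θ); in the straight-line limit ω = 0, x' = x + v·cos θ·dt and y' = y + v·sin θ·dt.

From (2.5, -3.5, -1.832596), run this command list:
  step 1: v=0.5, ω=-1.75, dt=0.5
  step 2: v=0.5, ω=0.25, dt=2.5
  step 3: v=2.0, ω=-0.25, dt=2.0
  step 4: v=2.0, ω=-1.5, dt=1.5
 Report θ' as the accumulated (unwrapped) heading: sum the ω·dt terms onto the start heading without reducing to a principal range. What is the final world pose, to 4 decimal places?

(-3.3216, -6.0944, -4.8326)

step 1: θ'=-2.7076 (R=-0.2857) → pose (2.3442, -3.6853, -2.7076)
step 2: θ'=-2.0826 (R=2.0000) → pose (1.4414, -4.5204, -2.0826)
step 3: θ'=-2.5826 (R=-8.0000) → pose (-1.2908, -7.3847, -2.5826)
step 4: θ'=-4.8326 (R=-1.3333) → pose (-3.3216, -6.0944, -4.8326)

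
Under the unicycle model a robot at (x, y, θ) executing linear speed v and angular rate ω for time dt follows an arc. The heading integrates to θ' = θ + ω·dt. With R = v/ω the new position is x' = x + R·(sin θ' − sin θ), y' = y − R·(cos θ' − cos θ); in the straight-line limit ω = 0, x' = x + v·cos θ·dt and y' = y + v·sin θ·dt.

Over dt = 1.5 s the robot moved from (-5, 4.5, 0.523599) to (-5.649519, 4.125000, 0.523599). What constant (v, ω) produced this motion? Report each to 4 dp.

Δθ = 0.523599 − 0.523599 = 0.000000
ω = Δθ/dt = 0.000000/1.5 = 0.0000
ω = 0 → v = (Δx·cos θ + Δy·sin θ)/dt = -0.5000

v = -0.5000, ω = 0.0000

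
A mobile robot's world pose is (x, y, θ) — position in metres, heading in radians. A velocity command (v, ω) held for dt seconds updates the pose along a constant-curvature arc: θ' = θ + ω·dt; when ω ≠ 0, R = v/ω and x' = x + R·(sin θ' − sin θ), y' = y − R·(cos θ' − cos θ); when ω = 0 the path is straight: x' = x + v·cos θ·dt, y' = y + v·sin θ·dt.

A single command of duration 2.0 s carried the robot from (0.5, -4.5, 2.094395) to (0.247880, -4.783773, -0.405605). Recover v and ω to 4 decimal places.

Δθ = -0.405605 − 2.094395 = -2.500000
ω = Δθ/dt = -2.500000/2.0 = -1.2500
R = −Δy/(cos θ' − cos θ) = 0.2000
v = R·ω = 0.2000·-1.2500 = -0.2500

v = -0.2500, ω = -1.2500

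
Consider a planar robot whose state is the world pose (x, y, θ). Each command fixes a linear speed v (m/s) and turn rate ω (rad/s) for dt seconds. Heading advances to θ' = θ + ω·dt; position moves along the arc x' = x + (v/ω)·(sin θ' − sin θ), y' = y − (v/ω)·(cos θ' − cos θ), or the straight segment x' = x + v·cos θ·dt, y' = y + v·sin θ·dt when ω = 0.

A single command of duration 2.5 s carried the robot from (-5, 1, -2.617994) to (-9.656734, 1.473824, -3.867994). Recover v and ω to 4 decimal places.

Δθ = -3.867994 − -2.617994 = -1.250000
ω = Δθ/dt = -1.250000/2.5 = -0.5000
R = Δx/(sin θ' − sin θ) = -4.0000
v = R·ω = -4.0000·-0.5000 = 2.0000

v = 2.0000, ω = -0.5000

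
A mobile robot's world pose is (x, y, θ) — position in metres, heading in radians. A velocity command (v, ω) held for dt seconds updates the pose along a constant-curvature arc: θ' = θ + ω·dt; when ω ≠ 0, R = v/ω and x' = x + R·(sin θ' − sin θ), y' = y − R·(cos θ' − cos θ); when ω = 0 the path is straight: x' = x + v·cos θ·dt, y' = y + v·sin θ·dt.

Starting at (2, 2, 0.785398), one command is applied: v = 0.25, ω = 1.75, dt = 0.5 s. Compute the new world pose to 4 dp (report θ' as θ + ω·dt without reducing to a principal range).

(2.0413, 2.1138, 1.6604)

θ' = 0.7854 + 1.75·0.5 = 1.6604
R = v/ω = 0.25/1.75 = 0.1429
x' = 2 + 0.1429·(sin 1.6604 − sin 0.7854) = 2.0413
y' = 2 − 0.1429·(cos 1.6604 − cos 0.7854) = 2.1138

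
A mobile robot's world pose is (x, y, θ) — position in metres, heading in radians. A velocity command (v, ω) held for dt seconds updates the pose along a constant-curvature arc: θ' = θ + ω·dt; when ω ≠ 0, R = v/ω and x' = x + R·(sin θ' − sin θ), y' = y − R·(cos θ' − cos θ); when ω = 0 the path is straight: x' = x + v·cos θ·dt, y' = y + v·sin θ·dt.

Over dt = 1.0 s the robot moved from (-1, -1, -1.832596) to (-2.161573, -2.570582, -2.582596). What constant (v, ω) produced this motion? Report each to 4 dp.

Δθ = -2.582596 − -1.832596 = -0.750000
ω = Δθ/dt = -0.750000/1.0 = -0.7500
R = −Δy/(cos θ' − cos θ) = -2.6667
v = R·ω = -2.6667·-0.7500 = 2.0000

v = 2.0000, ω = -0.7500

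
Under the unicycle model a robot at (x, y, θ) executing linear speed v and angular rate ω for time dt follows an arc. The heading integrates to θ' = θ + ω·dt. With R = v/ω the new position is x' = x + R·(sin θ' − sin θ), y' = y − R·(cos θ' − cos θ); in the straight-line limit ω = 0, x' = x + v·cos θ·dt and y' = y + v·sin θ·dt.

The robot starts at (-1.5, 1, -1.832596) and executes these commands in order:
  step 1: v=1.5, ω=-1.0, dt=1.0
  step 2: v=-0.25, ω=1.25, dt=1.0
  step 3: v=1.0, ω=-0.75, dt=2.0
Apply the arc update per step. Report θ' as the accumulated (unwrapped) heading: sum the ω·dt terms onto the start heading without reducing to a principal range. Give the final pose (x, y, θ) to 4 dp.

step 1: θ'=-2.8326 (R=-1.5000) → pose (-2.4927, -0.0407, -2.8326)
step 2: θ'=-1.5826 (R=-0.2000) → pose (-2.3536, 0.1474, -1.5826)
step 3: θ'=-3.0826 (R=-1.3333) → pose (-3.6082, -1.1678, -3.0826)

(-3.6082, -1.1678, -3.0826)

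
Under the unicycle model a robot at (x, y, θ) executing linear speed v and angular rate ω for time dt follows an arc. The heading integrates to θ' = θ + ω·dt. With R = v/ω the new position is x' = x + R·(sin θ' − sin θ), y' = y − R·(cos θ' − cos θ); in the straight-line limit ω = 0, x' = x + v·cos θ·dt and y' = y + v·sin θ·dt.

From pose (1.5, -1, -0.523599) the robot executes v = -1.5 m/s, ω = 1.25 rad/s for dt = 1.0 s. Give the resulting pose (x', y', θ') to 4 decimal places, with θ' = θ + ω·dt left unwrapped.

θ' = -0.5236 + 1.25·1.0 = 0.7264
R = v/ω = -1.5/1.25 = -1.2000
x' = 1.5 + -1.2000·(sin 0.7264 − sin -0.5236) = 0.1030
y' = -1 − -1.2000·(cos 0.7264 − cos -0.5236) = -1.1421

(0.1030, -1.1421, 0.7264)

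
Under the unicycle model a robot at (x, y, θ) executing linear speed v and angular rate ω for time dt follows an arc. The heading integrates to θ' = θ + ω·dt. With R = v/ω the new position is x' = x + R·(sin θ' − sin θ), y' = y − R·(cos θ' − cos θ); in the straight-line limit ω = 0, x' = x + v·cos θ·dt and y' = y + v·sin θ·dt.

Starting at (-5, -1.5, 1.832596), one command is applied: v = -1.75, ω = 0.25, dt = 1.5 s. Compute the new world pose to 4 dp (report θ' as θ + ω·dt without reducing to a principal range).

(-3.8665, -3.8506, 2.2076)

θ' = 1.8326 + 0.25·1.5 = 2.2076
R = v/ω = -1.75/0.25 = -7.0000
x' = -5 + -7.0000·(sin 2.2076 − sin 1.8326) = -3.8665
y' = -1.5 − -7.0000·(cos 2.2076 − cos 1.8326) = -3.8506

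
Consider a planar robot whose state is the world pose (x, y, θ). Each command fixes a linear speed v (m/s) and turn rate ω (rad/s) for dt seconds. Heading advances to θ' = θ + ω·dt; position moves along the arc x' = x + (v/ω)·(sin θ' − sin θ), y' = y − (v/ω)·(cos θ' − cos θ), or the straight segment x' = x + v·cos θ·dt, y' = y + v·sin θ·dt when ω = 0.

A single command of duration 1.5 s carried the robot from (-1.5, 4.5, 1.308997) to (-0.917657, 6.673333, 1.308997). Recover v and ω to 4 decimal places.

Δθ = 1.308997 − 1.308997 = 0.000000
ω = Δθ/dt = 0.000000/1.5 = 0.0000
ω = 0 → v = (Δx·cos θ + Δy·sin θ)/dt = 1.5000

v = 1.5000, ω = 0.0000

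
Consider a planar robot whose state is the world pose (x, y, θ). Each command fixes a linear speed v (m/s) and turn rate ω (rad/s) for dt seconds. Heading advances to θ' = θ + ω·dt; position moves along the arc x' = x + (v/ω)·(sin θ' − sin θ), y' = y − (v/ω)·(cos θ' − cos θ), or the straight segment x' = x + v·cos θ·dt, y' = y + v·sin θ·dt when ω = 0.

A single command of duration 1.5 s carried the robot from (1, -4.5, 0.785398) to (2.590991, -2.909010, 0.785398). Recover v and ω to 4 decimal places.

Δθ = 0.785398 − 0.785398 = 0.000000
ω = Δθ/dt = 0.000000/1.5 = 0.0000
ω = 0 → v = (Δx·cos θ + Δy·sin θ)/dt = 1.5000

v = 1.5000, ω = 0.0000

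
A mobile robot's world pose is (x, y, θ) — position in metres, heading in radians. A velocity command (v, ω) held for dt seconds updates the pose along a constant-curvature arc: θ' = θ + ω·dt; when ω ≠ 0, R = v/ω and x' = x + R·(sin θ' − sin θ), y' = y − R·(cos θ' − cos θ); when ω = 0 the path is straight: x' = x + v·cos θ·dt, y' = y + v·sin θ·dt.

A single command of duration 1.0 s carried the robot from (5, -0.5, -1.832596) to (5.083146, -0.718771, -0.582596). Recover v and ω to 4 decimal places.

Δθ = -0.582596 − -1.832596 = 1.250000
ω = Δθ/dt = 1.250000/1.0 = 1.2500
R = −Δy/(cos θ' − cos θ) = 0.2000
v = R·ω = 0.2000·1.2500 = 0.2500

v = 0.2500, ω = 1.2500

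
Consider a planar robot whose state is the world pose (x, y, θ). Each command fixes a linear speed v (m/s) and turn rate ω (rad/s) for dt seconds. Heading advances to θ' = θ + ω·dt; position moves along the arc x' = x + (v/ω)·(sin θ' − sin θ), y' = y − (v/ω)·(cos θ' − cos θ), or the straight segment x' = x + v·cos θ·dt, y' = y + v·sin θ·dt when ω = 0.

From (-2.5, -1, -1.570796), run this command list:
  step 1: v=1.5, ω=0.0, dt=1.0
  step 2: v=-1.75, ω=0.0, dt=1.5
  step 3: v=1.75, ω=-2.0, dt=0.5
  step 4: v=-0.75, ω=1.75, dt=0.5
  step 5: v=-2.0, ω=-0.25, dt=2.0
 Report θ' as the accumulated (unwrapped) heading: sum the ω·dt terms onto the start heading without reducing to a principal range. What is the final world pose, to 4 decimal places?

step 1: θ'=-1.5708 (straight) → pose (-2.5000, -2.5000, -1.5708)
step 2: θ'=-1.5708 (straight) → pose (-2.5000, 0.1250, -1.5708)
step 3: θ'=-2.5708 (R=-0.8750) → pose (-2.9022, -0.6113, -2.5708)
step 4: θ'=-1.6958 (R=-0.4286) → pose (-2.7086, -0.3041, -1.6958)
step 5: θ'=-2.1958 (R=8.0000) → pose (-1.2587, 3.3793, -2.1958)

(-1.2587, 3.3793, -2.1958)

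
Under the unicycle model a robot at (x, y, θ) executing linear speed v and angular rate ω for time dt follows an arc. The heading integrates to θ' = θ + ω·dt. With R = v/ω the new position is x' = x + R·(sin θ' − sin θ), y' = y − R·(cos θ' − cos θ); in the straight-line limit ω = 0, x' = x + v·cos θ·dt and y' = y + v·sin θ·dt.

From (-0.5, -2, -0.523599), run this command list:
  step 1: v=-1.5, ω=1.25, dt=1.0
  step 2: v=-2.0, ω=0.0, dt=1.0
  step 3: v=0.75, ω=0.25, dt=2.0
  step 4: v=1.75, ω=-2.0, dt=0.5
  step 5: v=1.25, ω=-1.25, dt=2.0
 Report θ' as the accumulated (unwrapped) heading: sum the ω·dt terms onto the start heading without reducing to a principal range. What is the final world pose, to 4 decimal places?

step 1: θ'=0.7264 (R=-1.2000) → pose (-1.8970, -2.1421, 0.7264)
step 2: θ'=0.7264 (straight) → pose (-3.3922, -3.4705, 0.7264)
step 3: θ'=1.2264 (R=3.0000) → pose (-2.5609, -2.2407, 1.2264)
step 4: θ'=0.2264 (R=-0.8750) → pose (-1.9337, -1.6834, 0.2264)
step 5: θ'=-2.2736 (R=-1.0000) → pose (-0.9462, -3.3043, -2.2736)

(-0.9462, -3.3043, -2.2736)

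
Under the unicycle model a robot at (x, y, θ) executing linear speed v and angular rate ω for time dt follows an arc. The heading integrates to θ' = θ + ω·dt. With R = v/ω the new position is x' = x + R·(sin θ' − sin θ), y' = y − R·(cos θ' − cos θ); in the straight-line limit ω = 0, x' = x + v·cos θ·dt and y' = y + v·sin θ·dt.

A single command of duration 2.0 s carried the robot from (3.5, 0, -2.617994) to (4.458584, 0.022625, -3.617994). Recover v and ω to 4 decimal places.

v = -0.5000, ω = -0.5000

Δθ = -3.617994 − -2.617994 = -1.000000
ω = Δθ/dt = -1.000000/2.0 = -0.5000
R = Δx/(sin θ' − sin θ) = 1.0000
v = R·ω = 1.0000·-0.5000 = -0.5000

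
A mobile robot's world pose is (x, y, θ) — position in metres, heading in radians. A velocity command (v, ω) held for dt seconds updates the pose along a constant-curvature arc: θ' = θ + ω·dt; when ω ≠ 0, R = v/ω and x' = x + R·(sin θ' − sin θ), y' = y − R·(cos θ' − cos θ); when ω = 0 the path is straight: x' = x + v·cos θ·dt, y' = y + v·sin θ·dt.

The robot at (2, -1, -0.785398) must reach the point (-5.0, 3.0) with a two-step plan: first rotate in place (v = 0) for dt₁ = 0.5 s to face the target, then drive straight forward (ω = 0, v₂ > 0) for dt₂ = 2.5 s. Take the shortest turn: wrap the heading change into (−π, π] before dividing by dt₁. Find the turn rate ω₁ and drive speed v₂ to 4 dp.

ω₁ = -5.7507, v₂ = 3.2249

heading to target = atan2(3−-1, -5−2) = 2.6224
Δθ = wrap(2.6224 − -0.7854) = -2.8753; ω₁ = Δθ/dt₁ = -5.7507
distance = √((-5−2)² + (3−-1)²) = 8.0623; v₂ = distance/dt₂ = 3.2249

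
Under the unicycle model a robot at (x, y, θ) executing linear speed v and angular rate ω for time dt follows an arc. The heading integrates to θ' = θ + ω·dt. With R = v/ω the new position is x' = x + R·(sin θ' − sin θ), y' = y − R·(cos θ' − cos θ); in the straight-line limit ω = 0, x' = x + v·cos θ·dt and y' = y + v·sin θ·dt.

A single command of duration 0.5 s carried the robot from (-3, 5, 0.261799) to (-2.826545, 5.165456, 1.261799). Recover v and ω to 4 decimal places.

Δθ = 1.261799 − 0.261799 = 1.000000
ω = Δθ/dt = 1.000000/0.5 = 2.0000
R = Δx/(sin θ' − sin θ) = 0.2500
v = R·ω = 0.2500·2.0000 = 0.5000

v = 0.5000, ω = 2.0000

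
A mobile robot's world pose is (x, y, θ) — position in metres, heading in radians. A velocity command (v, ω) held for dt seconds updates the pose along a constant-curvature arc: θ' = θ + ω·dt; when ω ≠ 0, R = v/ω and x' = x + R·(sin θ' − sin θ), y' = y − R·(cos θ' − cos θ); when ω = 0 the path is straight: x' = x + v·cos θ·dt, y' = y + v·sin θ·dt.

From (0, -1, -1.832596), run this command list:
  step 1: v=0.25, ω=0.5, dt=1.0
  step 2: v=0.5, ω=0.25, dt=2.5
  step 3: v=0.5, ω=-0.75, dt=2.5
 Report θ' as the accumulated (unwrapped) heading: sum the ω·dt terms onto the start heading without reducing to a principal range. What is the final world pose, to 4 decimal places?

step 1: θ'=-1.3326 (R=0.5000) → pose (-0.0029, -1.2474, -1.3326)
step 2: θ'=-0.7076 (R=2.0000) → pose (0.6406, -2.2953, -0.7076)
step 3: θ'=-2.5826 (R=-0.6667) → pose (0.5608, -3.3671, -2.5826)

(0.5608, -3.3671, -2.5826)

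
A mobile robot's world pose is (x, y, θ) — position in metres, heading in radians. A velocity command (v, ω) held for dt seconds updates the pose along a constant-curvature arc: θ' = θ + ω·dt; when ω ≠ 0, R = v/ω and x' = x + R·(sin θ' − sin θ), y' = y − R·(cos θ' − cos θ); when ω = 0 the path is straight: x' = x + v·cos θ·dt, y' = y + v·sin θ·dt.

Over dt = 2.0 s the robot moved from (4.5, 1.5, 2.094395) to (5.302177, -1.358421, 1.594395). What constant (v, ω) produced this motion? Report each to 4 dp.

Δθ = 1.594395 − 2.094395 = -0.500000
ω = Δθ/dt = -0.500000/2.0 = -0.2500
R = −Δy/(cos θ' − cos θ) = 6.0000
v = R·ω = 6.0000·-0.2500 = -1.5000

v = -1.5000, ω = -0.2500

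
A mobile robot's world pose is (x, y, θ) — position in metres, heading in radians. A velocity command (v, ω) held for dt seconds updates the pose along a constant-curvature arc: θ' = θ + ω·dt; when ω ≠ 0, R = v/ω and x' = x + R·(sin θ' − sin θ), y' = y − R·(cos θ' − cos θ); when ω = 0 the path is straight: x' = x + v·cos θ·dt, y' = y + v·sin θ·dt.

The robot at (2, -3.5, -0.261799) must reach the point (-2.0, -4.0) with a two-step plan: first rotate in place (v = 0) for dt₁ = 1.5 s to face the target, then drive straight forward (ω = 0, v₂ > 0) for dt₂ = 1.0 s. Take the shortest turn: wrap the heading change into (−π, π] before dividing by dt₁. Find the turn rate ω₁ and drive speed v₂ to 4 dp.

ω₁ = -1.8370, v₂ = 4.0311

heading to target = atan2(-4−-3.5, -2−2) = -3.0172
Δθ = wrap(-3.0172 − -0.2618) = -2.7554; ω₁ = Δθ/dt₁ = -1.8370
distance = √((-2−2)² + (-4−-3.5)²) = 4.0311; v₂ = distance/dt₂ = 4.0311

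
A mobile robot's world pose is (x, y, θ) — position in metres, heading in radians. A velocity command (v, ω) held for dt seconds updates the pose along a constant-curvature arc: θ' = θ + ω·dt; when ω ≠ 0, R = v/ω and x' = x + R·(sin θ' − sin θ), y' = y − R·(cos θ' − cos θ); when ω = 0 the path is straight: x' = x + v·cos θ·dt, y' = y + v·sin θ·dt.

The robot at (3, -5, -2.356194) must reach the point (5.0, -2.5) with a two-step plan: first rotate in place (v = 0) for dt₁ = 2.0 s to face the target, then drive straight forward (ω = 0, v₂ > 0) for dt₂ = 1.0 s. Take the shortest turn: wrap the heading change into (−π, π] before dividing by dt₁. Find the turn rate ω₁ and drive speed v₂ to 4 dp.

ω₁ = -1.5155, v₂ = 3.2016

heading to target = atan2(-2.5−-5, 5−3) = 0.8961
Δθ = wrap(0.8961 − -2.3562) = -3.0309; ω₁ = Δθ/dt₁ = -1.5155
distance = √((5−3)² + (-2.5−-5)²) = 3.2016; v₂ = distance/dt₂ = 3.2016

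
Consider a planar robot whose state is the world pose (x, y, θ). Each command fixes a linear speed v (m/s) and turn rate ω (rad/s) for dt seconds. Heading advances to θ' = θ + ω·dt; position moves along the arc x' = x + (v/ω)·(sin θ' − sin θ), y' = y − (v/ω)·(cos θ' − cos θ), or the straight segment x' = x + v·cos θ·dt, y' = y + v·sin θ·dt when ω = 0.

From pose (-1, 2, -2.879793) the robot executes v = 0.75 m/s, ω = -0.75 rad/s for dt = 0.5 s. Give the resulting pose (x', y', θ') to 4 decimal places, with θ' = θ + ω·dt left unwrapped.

(-1.3718, 1.9723, -3.2548)

θ' = -2.8798 + -0.75·0.5 = -3.2548
R = v/ω = 0.75/-0.75 = -1.0000
x' = -1 + -1.0000·(sin -3.2548 − sin -2.8798) = -1.3718
y' = 2 − -1.0000·(cos -3.2548 − cos -2.8798) = 1.9723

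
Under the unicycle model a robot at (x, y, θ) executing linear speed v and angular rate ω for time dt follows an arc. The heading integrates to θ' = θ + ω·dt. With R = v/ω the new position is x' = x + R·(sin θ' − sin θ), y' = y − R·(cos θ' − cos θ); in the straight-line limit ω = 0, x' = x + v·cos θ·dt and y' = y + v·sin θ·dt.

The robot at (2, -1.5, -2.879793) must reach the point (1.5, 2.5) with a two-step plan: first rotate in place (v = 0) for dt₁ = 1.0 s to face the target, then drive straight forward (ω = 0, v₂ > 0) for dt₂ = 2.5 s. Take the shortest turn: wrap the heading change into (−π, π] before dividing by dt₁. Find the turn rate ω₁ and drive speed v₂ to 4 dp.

heading to target = atan2(2.5−-1.5, 1.5−2) = 1.6952
Δθ = wrap(1.6952 − -2.8798) = -1.7082; ω₁ = Δθ/dt₁ = -1.7082
distance = √((1.5−2)² + (2.5−-1.5)²) = 4.0311; v₂ = distance/dt₂ = 1.6125

ω₁ = -1.7082, v₂ = 1.6125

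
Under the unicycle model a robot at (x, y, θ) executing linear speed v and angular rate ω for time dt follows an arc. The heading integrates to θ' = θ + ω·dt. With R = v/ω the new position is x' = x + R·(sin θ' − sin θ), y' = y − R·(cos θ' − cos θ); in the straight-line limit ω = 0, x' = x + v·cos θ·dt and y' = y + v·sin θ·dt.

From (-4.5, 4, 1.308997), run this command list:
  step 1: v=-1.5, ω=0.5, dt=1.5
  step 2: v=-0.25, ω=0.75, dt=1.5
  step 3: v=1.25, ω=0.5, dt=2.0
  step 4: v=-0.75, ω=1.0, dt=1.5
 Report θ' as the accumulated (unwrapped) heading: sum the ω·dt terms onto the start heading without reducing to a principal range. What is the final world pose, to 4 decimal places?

step 1: θ'=2.0590 (R=-3.0000) → pose (-4.2518, 1.8164, 2.0590)
step 2: θ'=3.1840 (R=-0.3333) → pose (-3.9432, 1.6397, 3.1840)
step 3: θ'=4.1840 (R=2.5000) → pose (-5.9963, 0.4024, 4.1840)
step 4: θ'=5.6840 (R=-0.7500) → pose (-6.2210, 1.3998, 5.6840)

(-6.2210, 1.3998, 5.6840)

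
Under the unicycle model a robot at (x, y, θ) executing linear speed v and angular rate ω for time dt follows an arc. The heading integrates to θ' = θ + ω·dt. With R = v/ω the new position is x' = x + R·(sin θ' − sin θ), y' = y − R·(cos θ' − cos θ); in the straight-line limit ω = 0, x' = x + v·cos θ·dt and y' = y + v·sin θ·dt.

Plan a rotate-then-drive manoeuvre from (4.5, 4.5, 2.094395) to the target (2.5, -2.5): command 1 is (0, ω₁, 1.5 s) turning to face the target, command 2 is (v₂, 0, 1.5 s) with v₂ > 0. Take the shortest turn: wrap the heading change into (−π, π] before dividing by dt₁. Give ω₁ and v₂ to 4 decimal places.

ω₁ = 1.5598, v₂ = 4.8534

heading to target = atan2(-2.5−4.5, 2.5−4.5) = -1.8491
Δθ = wrap(-1.8491 − 2.0944) = 2.3397; ω₁ = Δθ/dt₁ = 1.5598
distance = √((2.5−4.5)² + (-2.5−4.5)²) = 7.2801; v₂ = distance/dt₂ = 4.8534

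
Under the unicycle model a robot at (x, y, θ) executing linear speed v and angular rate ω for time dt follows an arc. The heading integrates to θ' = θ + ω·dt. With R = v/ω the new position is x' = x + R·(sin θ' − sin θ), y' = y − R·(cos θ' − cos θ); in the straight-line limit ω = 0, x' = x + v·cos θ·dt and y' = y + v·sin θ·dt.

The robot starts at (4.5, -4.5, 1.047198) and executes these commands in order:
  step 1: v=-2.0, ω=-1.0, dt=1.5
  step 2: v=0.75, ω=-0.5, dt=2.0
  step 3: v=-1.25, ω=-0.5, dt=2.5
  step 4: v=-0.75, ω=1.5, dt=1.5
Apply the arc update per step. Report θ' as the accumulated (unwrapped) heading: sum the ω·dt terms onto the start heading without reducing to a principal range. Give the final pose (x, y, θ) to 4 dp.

(4.1531, -3.0110, -0.4528)

step 1: θ'=-0.4528 (R=2.0000) → pose (1.8930, -5.2985, -0.4528)
step 2: θ'=-1.4528 (R=-1.5000) → pose (2.7263, -6.4707, -1.4528)
step 3: θ'=-2.7028 (R=2.5000) → pose (4.1468, -3.9132, -2.7028)
step 4: θ'=-0.4528 (R=-0.5000) → pose (4.1531, -3.0110, -0.4528)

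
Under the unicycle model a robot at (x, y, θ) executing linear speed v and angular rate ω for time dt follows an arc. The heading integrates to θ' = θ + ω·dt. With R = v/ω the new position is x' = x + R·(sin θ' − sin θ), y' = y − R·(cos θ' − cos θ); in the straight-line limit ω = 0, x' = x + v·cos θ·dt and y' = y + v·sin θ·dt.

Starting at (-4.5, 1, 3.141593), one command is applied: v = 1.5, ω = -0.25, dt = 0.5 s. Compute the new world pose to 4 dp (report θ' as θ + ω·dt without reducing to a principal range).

θ' = 3.1416 + -0.25·0.5 = 3.0166
R = v/ω = 1.5/-0.25 = -6.0000
x' = -4.5 + -6.0000·(sin 3.0166 − sin 3.1416) = -5.2480
y' = 1 − -6.0000·(cos 3.0166 − cos 3.1416) = 1.0468

(-5.2480, 1.0468, 3.0166)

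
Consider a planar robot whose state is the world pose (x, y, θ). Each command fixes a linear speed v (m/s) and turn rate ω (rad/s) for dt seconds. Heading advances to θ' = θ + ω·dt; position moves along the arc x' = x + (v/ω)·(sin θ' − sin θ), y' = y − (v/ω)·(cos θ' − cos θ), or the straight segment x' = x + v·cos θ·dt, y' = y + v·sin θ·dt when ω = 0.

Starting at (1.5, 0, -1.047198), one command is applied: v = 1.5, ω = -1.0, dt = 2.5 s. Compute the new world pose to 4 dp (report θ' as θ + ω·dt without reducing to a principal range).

θ' = -1.0472 + -1.0·2.5 = -3.5472
R = v/ω = 1.5/-1.0 = -1.5000
x' = 1.5 + -1.5000·(sin -3.5472 − sin -1.0472) = -0.3909
y' = 0 − -1.5000·(cos -3.5472 − cos -1.0472) = -2.1283

(-0.3909, -2.1283, -3.5472)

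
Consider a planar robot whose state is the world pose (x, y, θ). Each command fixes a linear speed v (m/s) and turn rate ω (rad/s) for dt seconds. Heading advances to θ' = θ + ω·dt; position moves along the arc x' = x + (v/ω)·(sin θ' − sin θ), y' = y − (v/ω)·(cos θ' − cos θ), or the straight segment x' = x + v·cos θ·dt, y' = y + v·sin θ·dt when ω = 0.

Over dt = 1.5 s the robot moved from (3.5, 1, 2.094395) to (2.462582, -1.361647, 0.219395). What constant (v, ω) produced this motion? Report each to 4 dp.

Δθ = 0.219395 − 2.094395 = -1.875000
ω = Δθ/dt = -1.875000/1.5 = -1.2500
R = −Δy/(cos θ' − cos θ) = 1.6000
v = R·ω = 1.6000·-1.2500 = -2.0000

v = -2.0000, ω = -1.2500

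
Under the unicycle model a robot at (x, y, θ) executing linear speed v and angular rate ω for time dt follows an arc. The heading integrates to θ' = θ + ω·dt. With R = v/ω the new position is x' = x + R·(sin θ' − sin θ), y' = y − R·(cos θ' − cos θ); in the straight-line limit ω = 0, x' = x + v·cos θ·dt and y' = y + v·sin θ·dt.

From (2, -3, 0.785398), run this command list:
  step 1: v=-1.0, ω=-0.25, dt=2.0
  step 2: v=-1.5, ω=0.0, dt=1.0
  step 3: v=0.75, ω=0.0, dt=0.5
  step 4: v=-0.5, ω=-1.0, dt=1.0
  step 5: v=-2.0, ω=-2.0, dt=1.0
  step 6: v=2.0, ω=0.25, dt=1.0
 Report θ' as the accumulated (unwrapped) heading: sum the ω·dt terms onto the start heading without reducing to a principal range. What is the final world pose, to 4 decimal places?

(-2.7075, -3.6049, -2.4646)

step 1: θ'=0.2854 (R=4.0000) → pose (0.2977, -4.0098, 0.2854)
step 2: θ'=0.2854 (straight) → pose (-1.1416, -4.4321, 0.2854)
step 3: θ'=0.2854 (straight) → pose (-0.7818, -4.3265, 0.2854)
step 4: θ'=-0.7146 (R=0.5000) → pose (-1.2502, -4.2244, -0.7146)
step 5: θ'=-2.7146 (R=1.0000) → pose (-1.0090, -2.5588, -2.7146)
step 6: θ'=-2.4646 (R=8.0000) → pose (-2.7075, -3.6049, -2.4646)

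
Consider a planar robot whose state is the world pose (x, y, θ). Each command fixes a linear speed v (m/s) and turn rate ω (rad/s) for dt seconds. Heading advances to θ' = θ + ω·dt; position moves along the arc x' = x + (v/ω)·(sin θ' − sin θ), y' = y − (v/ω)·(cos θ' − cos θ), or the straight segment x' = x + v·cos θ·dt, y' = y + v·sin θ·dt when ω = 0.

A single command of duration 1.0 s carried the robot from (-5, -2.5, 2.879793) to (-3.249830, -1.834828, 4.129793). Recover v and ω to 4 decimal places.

Δθ = 4.129793 − 2.879793 = 1.250000
ω = Δθ/dt = 1.250000/1.0 = 1.2500
R = Δx/(sin θ' − sin θ) = -1.6000
v = R·ω = -1.6000·1.2500 = -2.0000

v = -2.0000, ω = 1.2500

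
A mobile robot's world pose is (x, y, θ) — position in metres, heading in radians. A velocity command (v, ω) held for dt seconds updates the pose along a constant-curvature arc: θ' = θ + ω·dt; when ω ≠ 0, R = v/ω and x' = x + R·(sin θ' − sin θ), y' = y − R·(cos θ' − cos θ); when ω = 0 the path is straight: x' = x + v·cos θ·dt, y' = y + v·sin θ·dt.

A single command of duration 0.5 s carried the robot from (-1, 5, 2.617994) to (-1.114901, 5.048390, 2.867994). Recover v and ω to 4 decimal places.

v = 0.2500, ω = 0.5000

Δθ = 2.867994 − 2.617994 = 0.250000
ω = Δθ/dt = 0.250000/0.5 = 0.5000
R = Δx/(sin θ' − sin θ) = 0.5000
v = R·ω = 0.5000·0.5000 = 0.2500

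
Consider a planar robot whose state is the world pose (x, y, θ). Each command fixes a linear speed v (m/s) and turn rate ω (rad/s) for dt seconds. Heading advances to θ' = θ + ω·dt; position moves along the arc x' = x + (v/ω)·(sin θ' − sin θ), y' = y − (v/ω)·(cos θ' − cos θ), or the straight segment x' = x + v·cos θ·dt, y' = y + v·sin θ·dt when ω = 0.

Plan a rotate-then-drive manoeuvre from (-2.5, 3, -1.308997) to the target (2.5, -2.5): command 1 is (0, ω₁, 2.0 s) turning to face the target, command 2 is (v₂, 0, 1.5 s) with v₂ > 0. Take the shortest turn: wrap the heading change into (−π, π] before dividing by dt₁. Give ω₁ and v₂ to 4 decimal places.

heading to target = atan2(-2.5−3, 2.5−-2.5) = -0.8330
Δθ = wrap(-0.8330 − -1.3090) = 0.4760; ω₁ = Δθ/dt₁ = 0.2380
distance = √((2.5−-2.5)² + (-2.5−3)²) = 7.4330; v₂ = distance/dt₂ = 4.9554

ω₁ = 0.2380, v₂ = 4.9554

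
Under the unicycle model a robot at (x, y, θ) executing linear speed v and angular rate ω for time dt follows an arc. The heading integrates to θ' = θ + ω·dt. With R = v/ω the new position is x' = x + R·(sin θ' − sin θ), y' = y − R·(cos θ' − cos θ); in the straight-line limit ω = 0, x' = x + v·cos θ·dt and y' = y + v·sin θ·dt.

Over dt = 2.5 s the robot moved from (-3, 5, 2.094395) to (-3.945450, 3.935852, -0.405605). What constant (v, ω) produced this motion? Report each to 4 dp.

Δθ = -0.405605 − 2.094395 = -2.500000
ω = Δθ/dt = -2.500000/2.5 = -1.0000
R = −Δy/(cos θ' − cos θ) = 0.7500
v = R·ω = 0.7500·-1.0000 = -0.7500

v = -0.7500, ω = -1.0000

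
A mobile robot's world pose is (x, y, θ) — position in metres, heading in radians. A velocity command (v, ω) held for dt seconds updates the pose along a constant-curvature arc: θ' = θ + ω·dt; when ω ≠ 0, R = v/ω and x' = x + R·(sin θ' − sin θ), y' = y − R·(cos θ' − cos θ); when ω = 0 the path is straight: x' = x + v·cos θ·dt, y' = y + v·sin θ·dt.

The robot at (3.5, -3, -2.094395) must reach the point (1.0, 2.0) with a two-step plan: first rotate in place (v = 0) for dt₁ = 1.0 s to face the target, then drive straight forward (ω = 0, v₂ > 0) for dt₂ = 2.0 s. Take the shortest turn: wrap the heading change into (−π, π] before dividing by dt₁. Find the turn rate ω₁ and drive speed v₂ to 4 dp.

ω₁ = -2.1543, v₂ = 2.7951

heading to target = atan2(2−-3, 1−3.5) = 2.0344
Δθ = wrap(2.0344 − -2.0944) = -2.1543; ω₁ = Δθ/dt₁ = -2.1543
distance = √((1−3.5)² + (2−-3)²) = 5.5902; v₂ = distance/dt₂ = 2.7951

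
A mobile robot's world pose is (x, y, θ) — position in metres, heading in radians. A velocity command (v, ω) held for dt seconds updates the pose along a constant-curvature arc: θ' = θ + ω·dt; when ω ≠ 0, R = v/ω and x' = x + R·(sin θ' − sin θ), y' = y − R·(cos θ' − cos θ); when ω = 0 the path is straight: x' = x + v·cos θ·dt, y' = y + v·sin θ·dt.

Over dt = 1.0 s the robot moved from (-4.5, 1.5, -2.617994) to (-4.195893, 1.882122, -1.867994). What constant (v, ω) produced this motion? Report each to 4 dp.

v = -0.5000, ω = 0.7500

Δθ = -1.867994 − -2.617994 = 0.750000
ω = Δθ/dt = 0.750000/1.0 = 0.7500
R = −Δy/(cos θ' − cos θ) = -0.6667
v = R·ω = -0.6667·0.7500 = -0.5000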